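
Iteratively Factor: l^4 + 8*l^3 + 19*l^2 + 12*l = (l + 4)*(l^3 + 4*l^2 + 3*l) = (l + 3)*(l + 4)*(l^2 + l) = (l + 1)*(l + 3)*(l + 4)*(l)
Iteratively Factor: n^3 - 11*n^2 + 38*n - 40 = (n - 5)*(n^2 - 6*n + 8) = (n - 5)*(n - 4)*(n - 2)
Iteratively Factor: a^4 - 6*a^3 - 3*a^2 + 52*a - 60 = (a - 2)*(a^3 - 4*a^2 - 11*a + 30) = (a - 2)*(a + 3)*(a^2 - 7*a + 10) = (a - 2)^2*(a + 3)*(a - 5)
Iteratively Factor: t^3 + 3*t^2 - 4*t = (t - 1)*(t^2 + 4*t) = (t - 1)*(t + 4)*(t)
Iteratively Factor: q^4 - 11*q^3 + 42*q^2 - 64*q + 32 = (q - 1)*(q^3 - 10*q^2 + 32*q - 32) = (q - 2)*(q - 1)*(q^2 - 8*q + 16) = (q - 4)*(q - 2)*(q - 1)*(q - 4)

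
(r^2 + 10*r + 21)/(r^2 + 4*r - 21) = (r + 3)/(r - 3)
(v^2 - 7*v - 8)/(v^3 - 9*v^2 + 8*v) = (v + 1)/(v*(v - 1))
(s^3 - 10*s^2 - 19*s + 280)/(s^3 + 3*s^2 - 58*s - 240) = (s - 7)/(s + 6)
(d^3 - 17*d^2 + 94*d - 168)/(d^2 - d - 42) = (d^2 - 10*d + 24)/(d + 6)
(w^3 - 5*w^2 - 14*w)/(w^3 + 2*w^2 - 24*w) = (w^2 - 5*w - 14)/(w^2 + 2*w - 24)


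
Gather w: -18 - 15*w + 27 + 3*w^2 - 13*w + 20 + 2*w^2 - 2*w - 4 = 5*w^2 - 30*w + 25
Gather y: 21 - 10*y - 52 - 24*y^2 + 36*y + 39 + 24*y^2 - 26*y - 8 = 0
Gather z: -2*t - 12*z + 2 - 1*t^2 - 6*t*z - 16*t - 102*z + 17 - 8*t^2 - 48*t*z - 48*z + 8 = -9*t^2 - 18*t + z*(-54*t - 162) + 27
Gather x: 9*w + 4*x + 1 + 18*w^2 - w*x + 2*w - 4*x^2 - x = 18*w^2 + 11*w - 4*x^2 + x*(3 - w) + 1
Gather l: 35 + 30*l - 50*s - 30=30*l - 50*s + 5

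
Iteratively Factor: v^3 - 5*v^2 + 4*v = (v - 1)*(v^2 - 4*v) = v*(v - 1)*(v - 4)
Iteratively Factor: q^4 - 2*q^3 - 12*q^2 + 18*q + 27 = (q + 1)*(q^3 - 3*q^2 - 9*q + 27) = (q + 1)*(q + 3)*(q^2 - 6*q + 9) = (q - 3)*(q + 1)*(q + 3)*(q - 3)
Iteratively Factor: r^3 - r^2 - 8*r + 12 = (r - 2)*(r^2 + r - 6) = (r - 2)*(r + 3)*(r - 2)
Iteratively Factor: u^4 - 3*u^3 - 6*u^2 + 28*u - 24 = (u + 3)*(u^3 - 6*u^2 + 12*u - 8) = (u - 2)*(u + 3)*(u^2 - 4*u + 4) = (u - 2)^2*(u + 3)*(u - 2)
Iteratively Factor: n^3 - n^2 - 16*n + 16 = (n + 4)*(n^2 - 5*n + 4) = (n - 4)*(n + 4)*(n - 1)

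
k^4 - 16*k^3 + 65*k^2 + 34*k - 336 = (k - 8)*(k - 7)*(k - 3)*(k + 2)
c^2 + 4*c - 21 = (c - 3)*(c + 7)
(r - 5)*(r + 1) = r^2 - 4*r - 5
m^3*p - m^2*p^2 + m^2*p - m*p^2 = m*(m - p)*(m*p + p)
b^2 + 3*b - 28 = (b - 4)*(b + 7)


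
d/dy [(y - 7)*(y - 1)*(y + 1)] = 3*y^2 - 14*y - 1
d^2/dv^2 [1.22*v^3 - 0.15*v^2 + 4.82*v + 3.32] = 7.32*v - 0.3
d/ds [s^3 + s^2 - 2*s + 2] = 3*s^2 + 2*s - 2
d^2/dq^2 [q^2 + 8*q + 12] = 2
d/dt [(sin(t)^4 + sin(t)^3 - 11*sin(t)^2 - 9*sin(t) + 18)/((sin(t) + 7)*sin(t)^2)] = (sin(t)^5 + 14*sin(t)^4 + 18*sin(t)^3 + 18*sin(t)^2 + 9*sin(t) - 252)*cos(t)/((sin(t) + 7)^2*sin(t)^3)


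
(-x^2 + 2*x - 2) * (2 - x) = x^3 - 4*x^2 + 6*x - 4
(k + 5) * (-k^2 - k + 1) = -k^3 - 6*k^2 - 4*k + 5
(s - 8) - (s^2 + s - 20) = 12 - s^2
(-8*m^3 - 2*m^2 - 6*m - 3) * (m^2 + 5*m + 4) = -8*m^5 - 42*m^4 - 48*m^3 - 41*m^2 - 39*m - 12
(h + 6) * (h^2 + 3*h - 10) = h^3 + 9*h^2 + 8*h - 60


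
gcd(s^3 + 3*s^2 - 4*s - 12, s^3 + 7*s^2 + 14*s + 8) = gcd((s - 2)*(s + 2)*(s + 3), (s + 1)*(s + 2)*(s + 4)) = s + 2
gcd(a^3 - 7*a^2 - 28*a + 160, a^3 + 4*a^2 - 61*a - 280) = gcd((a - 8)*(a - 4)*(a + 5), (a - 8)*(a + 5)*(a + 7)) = a^2 - 3*a - 40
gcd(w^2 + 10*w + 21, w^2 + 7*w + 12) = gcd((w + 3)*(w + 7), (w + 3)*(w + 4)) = w + 3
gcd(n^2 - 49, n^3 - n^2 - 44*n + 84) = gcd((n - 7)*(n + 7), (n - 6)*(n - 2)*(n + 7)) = n + 7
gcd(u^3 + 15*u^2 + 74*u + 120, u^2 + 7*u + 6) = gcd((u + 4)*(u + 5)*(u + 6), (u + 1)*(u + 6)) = u + 6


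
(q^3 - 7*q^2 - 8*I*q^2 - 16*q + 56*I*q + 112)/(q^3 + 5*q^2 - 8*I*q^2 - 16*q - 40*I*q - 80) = (q - 7)/(q + 5)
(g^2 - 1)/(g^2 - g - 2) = (g - 1)/(g - 2)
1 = 1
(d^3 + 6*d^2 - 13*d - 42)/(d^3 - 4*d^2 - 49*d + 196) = (d^2 - d - 6)/(d^2 - 11*d + 28)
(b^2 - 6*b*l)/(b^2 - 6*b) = (b - 6*l)/(b - 6)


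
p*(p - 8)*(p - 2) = p^3 - 10*p^2 + 16*p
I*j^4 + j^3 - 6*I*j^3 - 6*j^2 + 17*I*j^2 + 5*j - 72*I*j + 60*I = (j - 5)*(j - 4*I)*(j + 3*I)*(I*j - I)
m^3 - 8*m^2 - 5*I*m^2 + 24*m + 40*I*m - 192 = (m - 8)*(m - 8*I)*(m + 3*I)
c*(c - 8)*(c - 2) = c^3 - 10*c^2 + 16*c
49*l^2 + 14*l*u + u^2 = (7*l + u)^2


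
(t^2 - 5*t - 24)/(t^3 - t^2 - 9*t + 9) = (t - 8)/(t^2 - 4*t + 3)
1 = 1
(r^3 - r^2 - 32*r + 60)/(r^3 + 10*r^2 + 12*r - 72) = (r - 5)/(r + 6)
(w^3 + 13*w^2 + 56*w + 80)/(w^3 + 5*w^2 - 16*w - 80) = (w + 4)/(w - 4)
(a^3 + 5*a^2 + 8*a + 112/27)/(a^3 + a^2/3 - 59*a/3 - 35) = (9*a^2 + 24*a + 16)/(9*(a^2 - 2*a - 15))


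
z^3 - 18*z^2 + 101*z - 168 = (z - 8)*(z - 7)*(z - 3)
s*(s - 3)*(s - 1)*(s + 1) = s^4 - 3*s^3 - s^2 + 3*s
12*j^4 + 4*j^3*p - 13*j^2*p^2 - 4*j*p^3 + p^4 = (-6*j + p)*(-j + p)*(j + p)*(2*j + p)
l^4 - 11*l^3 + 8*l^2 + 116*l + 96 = (l - 8)*(l - 6)*(l + 1)*(l + 2)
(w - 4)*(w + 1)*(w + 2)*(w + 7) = w^4 + 6*w^3 - 17*w^2 - 78*w - 56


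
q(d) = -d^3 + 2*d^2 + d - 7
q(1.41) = -4.42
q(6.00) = -145.00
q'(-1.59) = -12.94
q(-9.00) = 875.00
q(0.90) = -5.21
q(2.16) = -5.59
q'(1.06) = 1.87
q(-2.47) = 17.80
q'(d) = -3*d^2 + 4*d + 1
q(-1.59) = 0.49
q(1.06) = -4.88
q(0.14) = -6.82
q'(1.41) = 0.68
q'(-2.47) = -27.18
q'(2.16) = -4.36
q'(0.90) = 2.17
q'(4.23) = -35.76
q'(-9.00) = -278.00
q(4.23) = -42.67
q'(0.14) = 1.50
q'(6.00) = -83.00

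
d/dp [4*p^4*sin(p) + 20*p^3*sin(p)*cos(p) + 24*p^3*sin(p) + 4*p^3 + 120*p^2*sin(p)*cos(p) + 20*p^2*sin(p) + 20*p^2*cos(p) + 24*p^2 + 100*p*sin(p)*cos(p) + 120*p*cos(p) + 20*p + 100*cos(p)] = 4*p^4*cos(p) + 16*p^3*sin(p) + 24*p^3*cos(p) + 20*p^3*cos(2*p) + 52*p^2*sin(p) + 30*p^2*sin(2*p) + 20*p^2*cos(p) + 120*p^2*cos(2*p) + 12*p^2 - 80*p*sin(p) + 120*p*sin(2*p) + 40*p*cos(p) + 100*p*cos(2*p) + 48*p - 100*sin(p) + 50*sin(2*p) + 120*cos(p) + 20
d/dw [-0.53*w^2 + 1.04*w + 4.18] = 1.04 - 1.06*w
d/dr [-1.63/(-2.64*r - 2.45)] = -4.3032/(2.64*r + 2.45)^2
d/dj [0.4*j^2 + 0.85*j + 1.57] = 0.8*j + 0.85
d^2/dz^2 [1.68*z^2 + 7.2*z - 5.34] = 3.36000000000000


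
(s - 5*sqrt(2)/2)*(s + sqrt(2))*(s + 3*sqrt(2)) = s^3 + 3*sqrt(2)*s^2/2 - 14*s - 15*sqrt(2)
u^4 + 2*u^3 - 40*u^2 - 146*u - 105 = (u - 7)*(u + 1)*(u + 3)*(u + 5)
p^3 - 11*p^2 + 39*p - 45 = (p - 5)*(p - 3)^2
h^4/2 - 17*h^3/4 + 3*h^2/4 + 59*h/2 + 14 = (h/2 + 1)*(h - 7)*(h - 4)*(h + 1/2)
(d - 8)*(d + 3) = d^2 - 5*d - 24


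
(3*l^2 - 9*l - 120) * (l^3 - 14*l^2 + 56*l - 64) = 3*l^5 - 51*l^4 + 174*l^3 + 984*l^2 - 6144*l + 7680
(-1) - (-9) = 8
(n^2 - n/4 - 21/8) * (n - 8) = n^3 - 33*n^2/4 - 5*n/8 + 21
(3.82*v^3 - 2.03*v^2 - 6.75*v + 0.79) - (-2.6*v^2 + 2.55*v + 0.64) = 3.82*v^3 + 0.57*v^2 - 9.3*v + 0.15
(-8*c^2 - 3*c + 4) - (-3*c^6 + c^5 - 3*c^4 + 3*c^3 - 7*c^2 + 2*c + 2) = 3*c^6 - c^5 + 3*c^4 - 3*c^3 - c^2 - 5*c + 2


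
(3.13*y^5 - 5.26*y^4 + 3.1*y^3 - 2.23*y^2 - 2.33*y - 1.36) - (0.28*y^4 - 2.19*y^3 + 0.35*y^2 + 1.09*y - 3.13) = 3.13*y^5 - 5.54*y^4 + 5.29*y^3 - 2.58*y^2 - 3.42*y + 1.77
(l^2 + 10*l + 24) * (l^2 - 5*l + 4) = l^4 + 5*l^3 - 22*l^2 - 80*l + 96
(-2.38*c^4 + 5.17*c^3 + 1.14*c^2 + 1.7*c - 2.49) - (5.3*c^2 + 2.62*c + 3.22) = -2.38*c^4 + 5.17*c^3 - 4.16*c^2 - 0.92*c - 5.71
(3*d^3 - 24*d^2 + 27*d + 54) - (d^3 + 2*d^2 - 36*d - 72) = 2*d^3 - 26*d^2 + 63*d + 126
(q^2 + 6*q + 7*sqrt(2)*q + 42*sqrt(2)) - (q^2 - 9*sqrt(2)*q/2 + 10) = 6*q + 23*sqrt(2)*q/2 - 10 + 42*sqrt(2)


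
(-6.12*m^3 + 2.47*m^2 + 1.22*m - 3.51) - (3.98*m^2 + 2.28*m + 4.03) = -6.12*m^3 - 1.51*m^2 - 1.06*m - 7.54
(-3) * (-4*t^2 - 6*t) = 12*t^2 + 18*t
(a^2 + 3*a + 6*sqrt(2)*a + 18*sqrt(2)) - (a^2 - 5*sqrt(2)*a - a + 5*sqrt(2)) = 4*a + 11*sqrt(2)*a + 13*sqrt(2)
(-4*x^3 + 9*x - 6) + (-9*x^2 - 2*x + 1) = -4*x^3 - 9*x^2 + 7*x - 5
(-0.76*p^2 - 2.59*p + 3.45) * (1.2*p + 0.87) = -0.912*p^3 - 3.7692*p^2 + 1.8867*p + 3.0015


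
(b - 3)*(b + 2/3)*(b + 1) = b^3 - 4*b^2/3 - 13*b/3 - 2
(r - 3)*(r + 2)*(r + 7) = r^3 + 6*r^2 - 13*r - 42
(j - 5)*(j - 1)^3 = j^4 - 8*j^3 + 18*j^2 - 16*j + 5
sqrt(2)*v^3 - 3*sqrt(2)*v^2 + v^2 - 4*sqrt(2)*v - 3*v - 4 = (v - 4)*(v + 1)*(sqrt(2)*v + 1)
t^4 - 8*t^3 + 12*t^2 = t^2*(t - 6)*(t - 2)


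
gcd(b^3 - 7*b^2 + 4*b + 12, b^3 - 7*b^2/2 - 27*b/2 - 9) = b^2 - 5*b - 6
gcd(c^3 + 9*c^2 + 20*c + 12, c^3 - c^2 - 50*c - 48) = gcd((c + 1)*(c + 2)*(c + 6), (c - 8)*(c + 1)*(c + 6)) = c^2 + 7*c + 6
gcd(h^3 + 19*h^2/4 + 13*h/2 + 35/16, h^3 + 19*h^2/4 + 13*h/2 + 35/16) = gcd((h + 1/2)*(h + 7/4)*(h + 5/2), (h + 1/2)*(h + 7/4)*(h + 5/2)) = h^3 + 19*h^2/4 + 13*h/2 + 35/16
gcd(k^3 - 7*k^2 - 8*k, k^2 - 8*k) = k^2 - 8*k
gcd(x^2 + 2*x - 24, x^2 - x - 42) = x + 6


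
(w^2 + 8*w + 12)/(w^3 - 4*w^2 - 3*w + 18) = (w + 6)/(w^2 - 6*w + 9)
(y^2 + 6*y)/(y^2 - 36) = y/(y - 6)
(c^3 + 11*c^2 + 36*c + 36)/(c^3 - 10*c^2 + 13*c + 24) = (c^3 + 11*c^2 + 36*c + 36)/(c^3 - 10*c^2 + 13*c + 24)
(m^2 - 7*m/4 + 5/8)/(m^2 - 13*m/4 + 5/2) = (m - 1/2)/(m - 2)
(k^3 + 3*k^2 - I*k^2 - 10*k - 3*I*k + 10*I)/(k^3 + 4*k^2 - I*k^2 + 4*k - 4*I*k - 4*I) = (k^2 + 3*k - 10)/(k^2 + 4*k + 4)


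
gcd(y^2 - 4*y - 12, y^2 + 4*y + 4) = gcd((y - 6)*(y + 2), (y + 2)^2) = y + 2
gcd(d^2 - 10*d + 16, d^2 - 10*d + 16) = d^2 - 10*d + 16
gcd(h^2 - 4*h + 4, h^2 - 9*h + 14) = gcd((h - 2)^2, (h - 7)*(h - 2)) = h - 2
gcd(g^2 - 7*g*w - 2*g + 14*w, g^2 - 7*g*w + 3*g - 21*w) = -g + 7*w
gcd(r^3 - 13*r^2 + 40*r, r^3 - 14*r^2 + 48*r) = r^2 - 8*r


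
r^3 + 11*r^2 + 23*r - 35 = (r - 1)*(r + 5)*(r + 7)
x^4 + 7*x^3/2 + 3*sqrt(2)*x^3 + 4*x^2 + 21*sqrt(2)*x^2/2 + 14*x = x*(x + 7/2)*(x + sqrt(2))*(x + 2*sqrt(2))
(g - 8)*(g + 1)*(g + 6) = g^3 - g^2 - 50*g - 48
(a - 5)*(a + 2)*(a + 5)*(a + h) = a^4 + a^3*h + 2*a^3 + 2*a^2*h - 25*a^2 - 25*a*h - 50*a - 50*h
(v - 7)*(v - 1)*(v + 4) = v^3 - 4*v^2 - 25*v + 28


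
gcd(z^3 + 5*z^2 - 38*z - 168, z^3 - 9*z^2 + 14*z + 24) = z - 6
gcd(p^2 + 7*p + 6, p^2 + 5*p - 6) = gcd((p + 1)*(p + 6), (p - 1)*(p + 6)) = p + 6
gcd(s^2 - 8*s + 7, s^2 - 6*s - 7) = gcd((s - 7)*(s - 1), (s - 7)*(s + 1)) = s - 7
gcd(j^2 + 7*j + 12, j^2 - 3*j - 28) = j + 4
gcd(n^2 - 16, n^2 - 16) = n^2 - 16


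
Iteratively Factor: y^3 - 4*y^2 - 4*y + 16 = (y + 2)*(y^2 - 6*y + 8) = (y - 4)*(y + 2)*(y - 2)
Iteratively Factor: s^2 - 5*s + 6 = (s - 2)*(s - 3)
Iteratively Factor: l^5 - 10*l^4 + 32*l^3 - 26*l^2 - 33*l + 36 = (l - 4)*(l^4 - 6*l^3 + 8*l^2 + 6*l - 9) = (l - 4)*(l + 1)*(l^3 - 7*l^2 + 15*l - 9) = (l - 4)*(l - 1)*(l + 1)*(l^2 - 6*l + 9) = (l - 4)*(l - 3)*(l - 1)*(l + 1)*(l - 3)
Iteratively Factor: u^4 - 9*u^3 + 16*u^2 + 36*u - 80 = (u - 5)*(u^3 - 4*u^2 - 4*u + 16) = (u - 5)*(u + 2)*(u^2 - 6*u + 8) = (u - 5)*(u - 2)*(u + 2)*(u - 4)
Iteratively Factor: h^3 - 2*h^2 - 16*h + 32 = (h - 2)*(h^2 - 16) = (h - 2)*(h + 4)*(h - 4)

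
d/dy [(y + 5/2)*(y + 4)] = 2*y + 13/2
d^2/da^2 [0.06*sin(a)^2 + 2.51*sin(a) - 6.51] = -2.51*sin(a) + 0.12*cos(2*a)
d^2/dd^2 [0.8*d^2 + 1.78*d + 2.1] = 1.60000000000000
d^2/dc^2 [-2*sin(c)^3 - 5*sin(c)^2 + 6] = 18*sin(c)^3 + 20*sin(c)^2 - 12*sin(c) - 10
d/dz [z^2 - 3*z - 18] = 2*z - 3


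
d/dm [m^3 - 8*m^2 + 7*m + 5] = 3*m^2 - 16*m + 7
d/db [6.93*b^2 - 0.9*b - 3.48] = 13.86*b - 0.9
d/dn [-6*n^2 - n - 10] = -12*n - 1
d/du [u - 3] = 1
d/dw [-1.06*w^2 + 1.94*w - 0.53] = 1.94 - 2.12*w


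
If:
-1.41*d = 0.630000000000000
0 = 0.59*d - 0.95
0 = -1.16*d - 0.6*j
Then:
No Solution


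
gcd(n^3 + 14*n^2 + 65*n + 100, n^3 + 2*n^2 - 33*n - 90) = n + 5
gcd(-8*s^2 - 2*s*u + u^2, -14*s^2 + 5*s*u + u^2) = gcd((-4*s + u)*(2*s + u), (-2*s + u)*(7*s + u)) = 1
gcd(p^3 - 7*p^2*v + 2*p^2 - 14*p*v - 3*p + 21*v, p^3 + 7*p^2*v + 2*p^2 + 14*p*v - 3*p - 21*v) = p^2 + 2*p - 3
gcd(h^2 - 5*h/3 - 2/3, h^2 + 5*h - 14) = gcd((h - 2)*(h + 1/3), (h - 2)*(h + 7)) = h - 2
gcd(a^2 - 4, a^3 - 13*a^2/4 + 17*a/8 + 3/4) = a - 2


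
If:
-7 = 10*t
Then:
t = -7/10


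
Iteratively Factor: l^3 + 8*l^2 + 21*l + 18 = (l + 3)*(l^2 + 5*l + 6) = (l + 2)*(l + 3)*(l + 3)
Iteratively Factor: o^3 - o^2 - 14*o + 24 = (o - 3)*(o^2 + 2*o - 8) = (o - 3)*(o - 2)*(o + 4)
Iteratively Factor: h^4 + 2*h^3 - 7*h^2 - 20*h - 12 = (h + 2)*(h^3 - 7*h - 6) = (h - 3)*(h + 2)*(h^2 + 3*h + 2) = (h - 3)*(h + 2)^2*(h + 1)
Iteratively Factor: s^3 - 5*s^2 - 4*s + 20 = (s - 2)*(s^2 - 3*s - 10) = (s - 5)*(s - 2)*(s + 2)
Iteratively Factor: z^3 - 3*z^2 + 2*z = (z - 1)*(z^2 - 2*z) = z*(z - 1)*(z - 2)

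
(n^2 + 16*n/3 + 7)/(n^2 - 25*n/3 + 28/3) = (3*n^2 + 16*n + 21)/(3*n^2 - 25*n + 28)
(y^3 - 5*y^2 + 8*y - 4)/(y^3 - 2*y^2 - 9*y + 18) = (y^2 - 3*y + 2)/(y^2 - 9)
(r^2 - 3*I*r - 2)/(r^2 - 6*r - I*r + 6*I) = (r - 2*I)/(r - 6)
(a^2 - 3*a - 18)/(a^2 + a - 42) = (a + 3)/(a + 7)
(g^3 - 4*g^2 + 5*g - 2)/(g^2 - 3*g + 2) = g - 1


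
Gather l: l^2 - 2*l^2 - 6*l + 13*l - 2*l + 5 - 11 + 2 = -l^2 + 5*l - 4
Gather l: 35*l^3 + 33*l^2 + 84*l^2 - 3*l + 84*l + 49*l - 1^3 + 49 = 35*l^3 + 117*l^2 + 130*l + 48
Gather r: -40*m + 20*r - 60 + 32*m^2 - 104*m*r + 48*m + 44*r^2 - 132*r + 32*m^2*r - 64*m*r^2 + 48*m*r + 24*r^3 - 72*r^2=32*m^2 + 8*m + 24*r^3 + r^2*(-64*m - 28) + r*(32*m^2 - 56*m - 112) - 60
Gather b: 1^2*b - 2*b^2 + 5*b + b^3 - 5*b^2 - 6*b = b^3 - 7*b^2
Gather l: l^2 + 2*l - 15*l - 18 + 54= l^2 - 13*l + 36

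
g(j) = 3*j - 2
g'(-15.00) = 3.00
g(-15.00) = -47.00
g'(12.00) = 3.00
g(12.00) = 34.00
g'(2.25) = 3.00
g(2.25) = 4.75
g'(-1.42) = 3.00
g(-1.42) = -6.26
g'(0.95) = 3.00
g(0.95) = 0.85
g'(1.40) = 3.00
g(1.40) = 2.20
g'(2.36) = 3.00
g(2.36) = 5.08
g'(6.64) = 3.00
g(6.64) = 17.92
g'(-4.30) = 3.00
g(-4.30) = -14.90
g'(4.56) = 3.00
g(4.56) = 11.68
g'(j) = 3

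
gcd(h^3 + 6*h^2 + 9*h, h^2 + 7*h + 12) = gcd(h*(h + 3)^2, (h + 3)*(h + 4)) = h + 3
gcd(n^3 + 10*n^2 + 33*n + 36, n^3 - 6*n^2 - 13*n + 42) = n + 3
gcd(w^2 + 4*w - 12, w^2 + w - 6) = w - 2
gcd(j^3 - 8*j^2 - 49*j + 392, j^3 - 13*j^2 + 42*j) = j - 7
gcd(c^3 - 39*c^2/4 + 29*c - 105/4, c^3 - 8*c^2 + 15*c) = c^2 - 8*c + 15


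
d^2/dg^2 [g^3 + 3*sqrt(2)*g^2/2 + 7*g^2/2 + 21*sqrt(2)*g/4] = 6*g + 3*sqrt(2) + 7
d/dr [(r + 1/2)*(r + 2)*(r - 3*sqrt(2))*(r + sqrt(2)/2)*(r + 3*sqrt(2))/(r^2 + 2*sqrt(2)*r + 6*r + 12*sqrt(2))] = (12*r^6 + 36*sqrt(2)*r^5 + 116*r^5 + 136*r^4 + 341*sqrt(2)*r^4 - 584*r^3 + 268*sqrt(2)*r^3 - 2922*sqrt(2)*r^2 - 784*r^2 - 4248*sqrt(2)*r - 1632*r - 2016 - 648*sqrt(2))/(4*(r^4 + 4*sqrt(2)*r^3 + 12*r^3 + 44*r^2 + 48*sqrt(2)*r^2 + 96*r + 144*sqrt(2)*r + 288))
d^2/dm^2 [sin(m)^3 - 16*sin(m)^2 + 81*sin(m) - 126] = -9*sin(m)^3 + 64*sin(m)^2 - 75*sin(m) - 32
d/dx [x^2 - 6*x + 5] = 2*x - 6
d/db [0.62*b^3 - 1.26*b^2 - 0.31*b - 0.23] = 1.86*b^2 - 2.52*b - 0.31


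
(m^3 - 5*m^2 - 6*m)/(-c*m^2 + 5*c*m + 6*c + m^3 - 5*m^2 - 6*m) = -m/(c - m)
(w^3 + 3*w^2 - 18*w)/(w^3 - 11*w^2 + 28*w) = (w^2 + 3*w - 18)/(w^2 - 11*w + 28)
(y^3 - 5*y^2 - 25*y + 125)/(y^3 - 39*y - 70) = (y^2 - 10*y + 25)/(y^2 - 5*y - 14)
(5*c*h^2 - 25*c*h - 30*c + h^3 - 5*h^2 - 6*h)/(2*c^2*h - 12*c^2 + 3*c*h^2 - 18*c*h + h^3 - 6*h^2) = (5*c*h + 5*c + h^2 + h)/(2*c^2 + 3*c*h + h^2)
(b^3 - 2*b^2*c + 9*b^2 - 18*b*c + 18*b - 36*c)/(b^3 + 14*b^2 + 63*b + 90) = (b - 2*c)/(b + 5)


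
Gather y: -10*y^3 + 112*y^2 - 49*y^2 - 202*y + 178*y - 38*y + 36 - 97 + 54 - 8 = -10*y^3 + 63*y^2 - 62*y - 15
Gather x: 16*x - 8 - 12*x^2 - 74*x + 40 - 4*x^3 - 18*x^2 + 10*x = -4*x^3 - 30*x^2 - 48*x + 32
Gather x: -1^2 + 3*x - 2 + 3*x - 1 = 6*x - 4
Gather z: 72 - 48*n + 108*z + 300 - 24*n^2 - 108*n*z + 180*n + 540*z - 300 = -24*n^2 + 132*n + z*(648 - 108*n) + 72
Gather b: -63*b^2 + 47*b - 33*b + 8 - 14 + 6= -63*b^2 + 14*b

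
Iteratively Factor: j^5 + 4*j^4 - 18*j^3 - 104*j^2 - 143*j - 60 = (j - 5)*(j^4 + 9*j^3 + 27*j^2 + 31*j + 12) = (j - 5)*(j + 1)*(j^3 + 8*j^2 + 19*j + 12) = (j - 5)*(j + 1)^2*(j^2 + 7*j + 12) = (j - 5)*(j + 1)^2*(j + 4)*(j + 3)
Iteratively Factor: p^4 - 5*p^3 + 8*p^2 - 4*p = (p - 2)*(p^3 - 3*p^2 + 2*p) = p*(p - 2)*(p^2 - 3*p + 2) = p*(p - 2)*(p - 1)*(p - 2)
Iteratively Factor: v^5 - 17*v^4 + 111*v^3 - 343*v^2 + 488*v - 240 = (v - 1)*(v^4 - 16*v^3 + 95*v^2 - 248*v + 240) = (v - 3)*(v - 1)*(v^3 - 13*v^2 + 56*v - 80) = (v - 5)*(v - 3)*(v - 1)*(v^2 - 8*v + 16) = (v - 5)*(v - 4)*(v - 3)*(v - 1)*(v - 4)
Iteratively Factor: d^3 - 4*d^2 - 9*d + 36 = (d + 3)*(d^2 - 7*d + 12) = (d - 4)*(d + 3)*(d - 3)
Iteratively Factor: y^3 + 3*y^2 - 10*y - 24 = (y + 4)*(y^2 - y - 6) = (y - 3)*(y + 4)*(y + 2)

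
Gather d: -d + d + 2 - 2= 0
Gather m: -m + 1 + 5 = 6 - m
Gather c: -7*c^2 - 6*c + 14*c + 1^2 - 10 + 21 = -7*c^2 + 8*c + 12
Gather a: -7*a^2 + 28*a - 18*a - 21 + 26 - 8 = -7*a^2 + 10*a - 3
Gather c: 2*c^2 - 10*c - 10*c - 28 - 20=2*c^2 - 20*c - 48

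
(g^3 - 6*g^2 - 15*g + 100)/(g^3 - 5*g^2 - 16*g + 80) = (g - 5)/(g - 4)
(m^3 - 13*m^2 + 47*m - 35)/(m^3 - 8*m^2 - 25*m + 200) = (m^2 - 8*m + 7)/(m^2 - 3*m - 40)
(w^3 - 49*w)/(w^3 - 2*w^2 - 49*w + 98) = w/(w - 2)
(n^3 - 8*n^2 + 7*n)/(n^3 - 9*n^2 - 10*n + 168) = n*(n - 1)/(n^2 - 2*n - 24)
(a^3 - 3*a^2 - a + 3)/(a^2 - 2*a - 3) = a - 1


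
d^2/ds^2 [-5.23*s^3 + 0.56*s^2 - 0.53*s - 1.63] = 1.12 - 31.38*s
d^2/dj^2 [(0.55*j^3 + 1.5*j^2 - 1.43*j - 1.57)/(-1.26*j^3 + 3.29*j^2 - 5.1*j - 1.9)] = (-1.77635683940025e-15*j^7 - 9.32274*j^6 + 34.827408*j^5 + 67.977252*j^4 - 127.103982*j^3 + 33.178902*j^2 - 138.88908*j + 62.75614)/(2.000376*j^9 - 15.669612*j^8 + 65.205378*j^7 - 153.411209*j^6 + 216.66897*j^5 - 121.76493*j^4 - 44.9838*j^3 + 112.6263*j^2 + 55.233*j + 6.859)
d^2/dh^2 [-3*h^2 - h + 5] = -6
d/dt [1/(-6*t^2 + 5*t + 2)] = (12*t - 5)/(-6*t^2 + 5*t + 2)^2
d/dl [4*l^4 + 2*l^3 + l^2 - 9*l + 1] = 16*l^3 + 6*l^2 + 2*l - 9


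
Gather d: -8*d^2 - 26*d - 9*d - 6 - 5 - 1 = -8*d^2 - 35*d - 12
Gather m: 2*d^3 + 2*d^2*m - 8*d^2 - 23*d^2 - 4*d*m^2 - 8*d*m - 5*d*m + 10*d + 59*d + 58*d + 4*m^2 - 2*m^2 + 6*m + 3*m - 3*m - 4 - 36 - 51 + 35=2*d^3 - 31*d^2 + 127*d + m^2*(2 - 4*d) + m*(2*d^2 - 13*d + 6) - 56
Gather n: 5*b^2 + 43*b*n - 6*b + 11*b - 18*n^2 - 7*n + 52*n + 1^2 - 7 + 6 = 5*b^2 + 5*b - 18*n^2 + n*(43*b + 45)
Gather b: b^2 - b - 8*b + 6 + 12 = b^2 - 9*b + 18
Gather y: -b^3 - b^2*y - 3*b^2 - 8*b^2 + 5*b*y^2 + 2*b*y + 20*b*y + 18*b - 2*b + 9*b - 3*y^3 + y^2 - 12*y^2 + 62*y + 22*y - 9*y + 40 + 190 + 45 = -b^3 - 11*b^2 + 25*b - 3*y^3 + y^2*(5*b - 11) + y*(-b^2 + 22*b + 75) + 275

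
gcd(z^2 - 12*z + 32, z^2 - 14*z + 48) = z - 8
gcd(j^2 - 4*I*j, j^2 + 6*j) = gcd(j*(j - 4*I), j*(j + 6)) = j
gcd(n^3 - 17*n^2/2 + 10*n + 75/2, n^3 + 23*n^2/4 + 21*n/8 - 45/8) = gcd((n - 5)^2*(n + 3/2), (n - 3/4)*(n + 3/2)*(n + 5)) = n + 3/2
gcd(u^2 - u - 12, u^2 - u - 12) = u^2 - u - 12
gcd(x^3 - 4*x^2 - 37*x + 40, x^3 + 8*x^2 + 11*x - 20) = x^2 + 4*x - 5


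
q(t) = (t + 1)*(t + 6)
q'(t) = 2*t + 7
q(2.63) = 31.33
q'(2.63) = 12.26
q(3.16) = 38.11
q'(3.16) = 13.32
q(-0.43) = 3.17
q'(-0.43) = 6.14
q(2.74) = 32.69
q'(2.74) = 12.48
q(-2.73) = -5.66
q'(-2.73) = 1.54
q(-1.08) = -0.39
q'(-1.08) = 4.84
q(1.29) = 16.69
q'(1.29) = 9.58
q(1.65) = 20.27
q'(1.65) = 10.30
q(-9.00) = 24.00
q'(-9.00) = -11.00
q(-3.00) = -6.00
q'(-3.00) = 1.00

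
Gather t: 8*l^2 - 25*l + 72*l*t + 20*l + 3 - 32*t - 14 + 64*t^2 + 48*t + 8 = 8*l^2 - 5*l + 64*t^2 + t*(72*l + 16) - 3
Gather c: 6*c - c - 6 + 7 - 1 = 5*c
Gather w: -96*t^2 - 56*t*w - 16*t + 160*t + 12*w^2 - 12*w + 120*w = -96*t^2 + 144*t + 12*w^2 + w*(108 - 56*t)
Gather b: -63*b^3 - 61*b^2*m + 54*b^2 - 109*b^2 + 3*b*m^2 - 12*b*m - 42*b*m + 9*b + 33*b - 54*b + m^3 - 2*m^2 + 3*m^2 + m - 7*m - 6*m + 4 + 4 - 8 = -63*b^3 + b^2*(-61*m - 55) + b*(3*m^2 - 54*m - 12) + m^3 + m^2 - 12*m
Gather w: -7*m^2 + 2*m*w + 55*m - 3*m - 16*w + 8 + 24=-7*m^2 + 52*m + w*(2*m - 16) + 32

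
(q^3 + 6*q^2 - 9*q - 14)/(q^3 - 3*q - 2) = (q + 7)/(q + 1)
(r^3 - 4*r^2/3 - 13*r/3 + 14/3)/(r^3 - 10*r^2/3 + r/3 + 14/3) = (r^2 + r - 2)/(r^2 - r - 2)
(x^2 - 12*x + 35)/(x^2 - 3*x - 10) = (x - 7)/(x + 2)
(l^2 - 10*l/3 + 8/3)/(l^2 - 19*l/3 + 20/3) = (l - 2)/(l - 5)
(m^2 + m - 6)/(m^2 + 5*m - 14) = (m + 3)/(m + 7)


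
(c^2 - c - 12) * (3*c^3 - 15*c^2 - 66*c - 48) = 3*c^5 - 18*c^4 - 87*c^3 + 198*c^2 + 840*c + 576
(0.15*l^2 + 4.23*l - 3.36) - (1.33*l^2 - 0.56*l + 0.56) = -1.18*l^2 + 4.79*l - 3.92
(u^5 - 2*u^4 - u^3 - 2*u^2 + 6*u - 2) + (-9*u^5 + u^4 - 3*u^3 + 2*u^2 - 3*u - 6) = -8*u^5 - u^4 - 4*u^3 + 3*u - 8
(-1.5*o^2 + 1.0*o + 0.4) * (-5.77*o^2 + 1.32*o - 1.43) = 8.655*o^4 - 7.75*o^3 + 1.157*o^2 - 0.902*o - 0.572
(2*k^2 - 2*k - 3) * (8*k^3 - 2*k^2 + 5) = 16*k^5 - 20*k^4 - 20*k^3 + 16*k^2 - 10*k - 15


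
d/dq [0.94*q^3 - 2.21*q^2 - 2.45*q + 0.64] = 2.82*q^2 - 4.42*q - 2.45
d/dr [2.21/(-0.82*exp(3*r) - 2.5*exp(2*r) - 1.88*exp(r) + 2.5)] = (5.4366*exp(2*r) + 11.05*exp(r) + 4.1548)*exp(r)/(0.82*exp(3*r) + 2.5*exp(2*r) + 1.88*exp(r) - 2.5)^2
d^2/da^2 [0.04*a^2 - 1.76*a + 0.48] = 0.0800000000000000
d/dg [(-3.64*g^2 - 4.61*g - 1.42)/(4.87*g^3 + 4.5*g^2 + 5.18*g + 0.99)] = (17.7268*g^4 + 44.9014*g^3 + 22.636*g^2 + 5.5728*g + 2.7917)/(23.7169*g^6 + 43.83*g^5 + 70.7032*g^4 + 56.2626*g^3 + 35.7424*g^2 + 10.2564*g + 0.9801)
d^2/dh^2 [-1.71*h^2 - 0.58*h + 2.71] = -3.42000000000000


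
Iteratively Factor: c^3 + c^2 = (c)*(c^2 + c) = c^2*(c + 1)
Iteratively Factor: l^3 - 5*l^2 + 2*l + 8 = (l - 2)*(l^2 - 3*l - 4) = (l - 2)*(l + 1)*(l - 4)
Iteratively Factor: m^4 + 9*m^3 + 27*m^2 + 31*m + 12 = (m + 4)*(m^3 + 5*m^2 + 7*m + 3) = (m + 3)*(m + 4)*(m^2 + 2*m + 1) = (m + 1)*(m + 3)*(m + 4)*(m + 1)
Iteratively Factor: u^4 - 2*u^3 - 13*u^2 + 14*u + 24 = (u - 4)*(u^3 + 2*u^2 - 5*u - 6) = (u - 4)*(u - 2)*(u^2 + 4*u + 3) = (u - 4)*(u - 2)*(u + 1)*(u + 3)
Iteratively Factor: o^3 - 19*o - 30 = (o + 2)*(o^2 - 2*o - 15) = (o - 5)*(o + 2)*(o + 3)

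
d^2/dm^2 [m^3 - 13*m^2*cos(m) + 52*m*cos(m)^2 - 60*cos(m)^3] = 13*m^2*cos(m) + 52*m*sin(m) - 104*m*cos(2*m) + 6*m - 104*sin(2*m) + 19*cos(m) + 135*cos(3*m)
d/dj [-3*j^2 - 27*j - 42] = -6*j - 27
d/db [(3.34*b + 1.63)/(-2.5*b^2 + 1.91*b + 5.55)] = (8.35*b^2 + 8.15*b + 15.4237)/(6.25*b^4 - 9.55*b^3 - 24.1019*b^2 + 21.201*b + 30.8025)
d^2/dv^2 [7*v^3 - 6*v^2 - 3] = 42*v - 12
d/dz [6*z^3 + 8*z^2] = 2*z*(9*z + 8)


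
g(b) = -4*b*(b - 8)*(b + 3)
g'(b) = -4*b*(b - 8) - 4*b*(b + 3) - 4*(b - 8)*(b + 3)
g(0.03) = 2.90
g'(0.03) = 97.19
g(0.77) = 83.95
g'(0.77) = 119.69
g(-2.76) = -28.51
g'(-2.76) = -105.81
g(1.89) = 225.88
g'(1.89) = 128.73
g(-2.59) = -44.98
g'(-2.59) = -88.10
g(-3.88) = 162.25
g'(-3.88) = -239.85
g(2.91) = 350.15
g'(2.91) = 110.78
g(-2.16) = -73.74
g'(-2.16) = -46.39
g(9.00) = -432.00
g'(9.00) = -516.00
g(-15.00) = 16560.00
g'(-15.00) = -3204.00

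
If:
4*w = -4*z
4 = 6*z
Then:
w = -2/3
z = 2/3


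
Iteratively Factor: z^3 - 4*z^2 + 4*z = (z - 2)*(z^2 - 2*z) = (z - 2)^2*(z)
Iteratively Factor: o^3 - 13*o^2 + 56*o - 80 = (o - 4)*(o^2 - 9*o + 20) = (o - 5)*(o - 4)*(o - 4)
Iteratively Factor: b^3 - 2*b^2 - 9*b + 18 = (b - 3)*(b^2 + b - 6) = (b - 3)*(b - 2)*(b + 3)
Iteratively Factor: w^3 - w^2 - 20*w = (w)*(w^2 - w - 20) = w*(w + 4)*(w - 5)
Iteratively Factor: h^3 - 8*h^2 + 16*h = (h - 4)*(h^2 - 4*h) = h*(h - 4)*(h - 4)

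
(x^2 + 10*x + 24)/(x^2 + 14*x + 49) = (x^2 + 10*x + 24)/(x^2 + 14*x + 49)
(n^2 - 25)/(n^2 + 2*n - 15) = (n - 5)/(n - 3)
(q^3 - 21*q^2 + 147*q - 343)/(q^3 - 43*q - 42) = (q^2 - 14*q + 49)/(q^2 + 7*q + 6)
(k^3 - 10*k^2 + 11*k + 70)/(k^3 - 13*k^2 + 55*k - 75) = (k^2 - 5*k - 14)/(k^2 - 8*k + 15)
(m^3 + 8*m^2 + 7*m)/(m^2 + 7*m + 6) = m*(m + 7)/(m + 6)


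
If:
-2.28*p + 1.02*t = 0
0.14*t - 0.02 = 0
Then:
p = 0.06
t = 0.14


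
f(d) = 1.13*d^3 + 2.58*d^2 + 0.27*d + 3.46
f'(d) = 3.39*d^2 + 5.16*d + 0.27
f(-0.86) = 4.42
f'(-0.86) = -1.66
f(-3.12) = -6.59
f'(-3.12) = 17.17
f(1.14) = 8.79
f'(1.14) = 10.56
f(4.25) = 137.95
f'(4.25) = 83.43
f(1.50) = 13.48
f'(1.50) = 15.64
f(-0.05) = 3.45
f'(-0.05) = 0.02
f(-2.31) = 2.67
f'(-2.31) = 6.44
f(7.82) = 703.72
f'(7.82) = 247.93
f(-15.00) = -3233.84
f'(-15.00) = 685.62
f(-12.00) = -1580.90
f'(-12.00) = 426.51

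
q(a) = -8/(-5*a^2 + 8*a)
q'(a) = -8*(10*a - 8)/(-5*a^2 + 8*a)^2 = 16*(4 - 5*a)/(a^2*(5*a - 8)^2)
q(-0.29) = 2.92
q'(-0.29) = 11.61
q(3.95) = 0.17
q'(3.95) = -0.12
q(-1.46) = 0.36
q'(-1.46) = 0.36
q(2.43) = 0.79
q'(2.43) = -1.28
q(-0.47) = 1.64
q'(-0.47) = 4.29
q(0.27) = -4.46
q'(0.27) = 13.15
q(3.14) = 0.33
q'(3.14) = -0.32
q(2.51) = 0.70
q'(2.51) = -1.05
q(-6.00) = 0.04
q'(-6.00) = 0.01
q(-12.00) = 0.01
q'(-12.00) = 0.00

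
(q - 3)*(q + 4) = q^2 + q - 12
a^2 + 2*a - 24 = (a - 4)*(a + 6)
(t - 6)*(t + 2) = t^2 - 4*t - 12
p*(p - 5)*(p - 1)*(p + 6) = p^4 - 31*p^2 + 30*p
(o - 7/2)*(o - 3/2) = o^2 - 5*o + 21/4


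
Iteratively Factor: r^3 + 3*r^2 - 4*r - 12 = (r + 3)*(r^2 - 4) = (r + 2)*(r + 3)*(r - 2)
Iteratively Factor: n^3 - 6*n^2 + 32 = (n - 4)*(n^2 - 2*n - 8) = (n - 4)*(n + 2)*(n - 4)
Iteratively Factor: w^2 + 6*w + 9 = (w + 3)*(w + 3)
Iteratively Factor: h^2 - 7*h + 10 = (h - 2)*(h - 5)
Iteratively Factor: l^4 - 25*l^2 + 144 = (l + 4)*(l^3 - 4*l^2 - 9*l + 36) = (l - 4)*(l + 4)*(l^2 - 9) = (l - 4)*(l + 3)*(l + 4)*(l - 3)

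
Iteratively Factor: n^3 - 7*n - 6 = (n + 1)*(n^2 - n - 6) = (n - 3)*(n + 1)*(n + 2)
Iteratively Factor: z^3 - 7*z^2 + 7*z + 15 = (z - 5)*(z^2 - 2*z - 3) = (z - 5)*(z - 3)*(z + 1)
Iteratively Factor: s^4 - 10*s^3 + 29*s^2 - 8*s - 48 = (s - 4)*(s^3 - 6*s^2 + 5*s + 12) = (s - 4)*(s + 1)*(s^2 - 7*s + 12) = (s - 4)^2*(s + 1)*(s - 3)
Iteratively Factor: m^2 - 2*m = (m - 2)*(m)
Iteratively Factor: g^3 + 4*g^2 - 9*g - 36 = (g - 3)*(g^2 + 7*g + 12) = (g - 3)*(g + 3)*(g + 4)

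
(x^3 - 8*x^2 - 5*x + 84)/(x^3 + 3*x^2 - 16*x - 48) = (x - 7)/(x + 4)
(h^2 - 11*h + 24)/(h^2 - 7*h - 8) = (h - 3)/(h + 1)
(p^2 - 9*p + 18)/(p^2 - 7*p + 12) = (p - 6)/(p - 4)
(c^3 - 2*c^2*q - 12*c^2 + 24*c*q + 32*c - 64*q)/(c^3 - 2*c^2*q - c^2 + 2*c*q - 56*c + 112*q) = (c - 4)/(c + 7)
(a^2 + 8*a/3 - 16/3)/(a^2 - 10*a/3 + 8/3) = (a + 4)/(a - 2)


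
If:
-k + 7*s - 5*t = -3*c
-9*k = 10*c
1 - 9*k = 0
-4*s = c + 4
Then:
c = -1/10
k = 1/9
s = -39/40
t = -521/360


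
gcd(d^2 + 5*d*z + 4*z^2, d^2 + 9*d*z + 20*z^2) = d + 4*z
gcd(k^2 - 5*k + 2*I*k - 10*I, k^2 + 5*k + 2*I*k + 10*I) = k + 2*I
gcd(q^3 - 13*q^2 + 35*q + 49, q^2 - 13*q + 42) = q - 7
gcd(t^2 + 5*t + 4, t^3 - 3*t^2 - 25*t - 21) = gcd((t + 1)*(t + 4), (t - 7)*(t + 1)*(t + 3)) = t + 1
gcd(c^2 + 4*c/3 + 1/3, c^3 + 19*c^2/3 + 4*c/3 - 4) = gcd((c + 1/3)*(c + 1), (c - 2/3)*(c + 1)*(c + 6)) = c + 1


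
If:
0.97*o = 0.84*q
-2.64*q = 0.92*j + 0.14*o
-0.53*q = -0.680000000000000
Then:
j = -3.85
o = 1.11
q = 1.28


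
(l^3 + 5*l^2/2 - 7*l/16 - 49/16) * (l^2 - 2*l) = l^5 + l^4/2 - 87*l^3/16 - 35*l^2/16 + 49*l/8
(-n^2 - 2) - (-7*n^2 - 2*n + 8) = 6*n^2 + 2*n - 10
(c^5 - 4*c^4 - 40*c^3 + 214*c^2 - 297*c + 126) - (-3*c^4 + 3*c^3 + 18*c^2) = c^5 - c^4 - 43*c^3 + 196*c^2 - 297*c + 126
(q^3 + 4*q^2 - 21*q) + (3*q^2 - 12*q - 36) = q^3 + 7*q^2 - 33*q - 36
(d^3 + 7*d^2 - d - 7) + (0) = d^3 + 7*d^2 - d - 7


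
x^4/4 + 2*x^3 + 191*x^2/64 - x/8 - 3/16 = (x/4 + 1/2)*(x - 1/4)*(x + 1/4)*(x + 6)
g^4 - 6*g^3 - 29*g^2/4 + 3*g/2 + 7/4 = (g - 7)*(g - 1/2)*(g + 1/2)*(g + 1)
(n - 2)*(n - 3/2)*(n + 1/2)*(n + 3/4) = n^4 - 9*n^3/4 - n^2 + 39*n/16 + 9/8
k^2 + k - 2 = (k - 1)*(k + 2)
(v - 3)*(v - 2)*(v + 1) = v^3 - 4*v^2 + v + 6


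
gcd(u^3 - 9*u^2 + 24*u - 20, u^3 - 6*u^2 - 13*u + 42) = u - 2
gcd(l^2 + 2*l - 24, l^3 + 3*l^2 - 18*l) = l + 6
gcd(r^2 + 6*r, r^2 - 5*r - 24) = 1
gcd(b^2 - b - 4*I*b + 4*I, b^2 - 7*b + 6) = b - 1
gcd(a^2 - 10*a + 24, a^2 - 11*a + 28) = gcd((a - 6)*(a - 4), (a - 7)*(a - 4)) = a - 4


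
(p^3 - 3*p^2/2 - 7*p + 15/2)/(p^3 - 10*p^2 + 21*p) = (2*p^2 + 3*p - 5)/(2*p*(p - 7))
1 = 1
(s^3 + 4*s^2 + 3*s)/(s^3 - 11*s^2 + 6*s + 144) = s*(s + 1)/(s^2 - 14*s + 48)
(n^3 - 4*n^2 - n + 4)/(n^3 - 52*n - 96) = (-n^3 + 4*n^2 + n - 4)/(-n^3 + 52*n + 96)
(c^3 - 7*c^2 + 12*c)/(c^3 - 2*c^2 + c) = (c^2 - 7*c + 12)/(c^2 - 2*c + 1)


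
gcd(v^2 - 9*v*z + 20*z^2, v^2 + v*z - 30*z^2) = -v + 5*z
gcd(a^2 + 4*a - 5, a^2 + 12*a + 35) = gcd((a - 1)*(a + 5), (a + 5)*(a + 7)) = a + 5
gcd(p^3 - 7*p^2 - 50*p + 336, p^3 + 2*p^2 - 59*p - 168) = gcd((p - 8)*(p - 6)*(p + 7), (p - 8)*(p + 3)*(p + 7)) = p^2 - p - 56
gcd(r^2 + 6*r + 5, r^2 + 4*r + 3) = r + 1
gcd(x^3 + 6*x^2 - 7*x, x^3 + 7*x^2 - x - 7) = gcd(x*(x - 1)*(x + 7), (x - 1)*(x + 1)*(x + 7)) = x^2 + 6*x - 7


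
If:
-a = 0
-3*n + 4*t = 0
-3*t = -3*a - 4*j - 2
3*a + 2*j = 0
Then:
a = 0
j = 0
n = 8/9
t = 2/3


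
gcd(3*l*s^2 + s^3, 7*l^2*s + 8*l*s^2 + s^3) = s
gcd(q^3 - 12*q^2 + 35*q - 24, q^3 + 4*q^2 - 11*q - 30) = q - 3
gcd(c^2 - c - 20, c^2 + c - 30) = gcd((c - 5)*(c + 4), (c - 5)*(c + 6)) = c - 5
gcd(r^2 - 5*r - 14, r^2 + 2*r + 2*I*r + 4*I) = r + 2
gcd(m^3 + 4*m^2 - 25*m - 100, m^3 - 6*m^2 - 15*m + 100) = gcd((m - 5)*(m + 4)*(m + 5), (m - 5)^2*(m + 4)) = m^2 - m - 20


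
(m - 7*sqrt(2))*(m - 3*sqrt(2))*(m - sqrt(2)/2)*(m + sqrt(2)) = m^4 - 19*sqrt(2)*m^3/2 + 31*m^2 + 31*sqrt(2)*m - 42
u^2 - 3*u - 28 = (u - 7)*(u + 4)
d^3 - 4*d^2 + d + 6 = (d - 3)*(d - 2)*(d + 1)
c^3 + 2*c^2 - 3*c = c*(c - 1)*(c + 3)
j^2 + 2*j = j*(j + 2)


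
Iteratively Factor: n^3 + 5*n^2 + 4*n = (n + 1)*(n^2 + 4*n) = (n + 1)*(n + 4)*(n)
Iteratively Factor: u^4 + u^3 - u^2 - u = (u + 1)*(u^3 - u) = (u - 1)*(u + 1)*(u^2 + u) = (u - 1)*(u + 1)^2*(u)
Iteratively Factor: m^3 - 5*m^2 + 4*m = (m)*(m^2 - 5*m + 4) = m*(m - 4)*(m - 1)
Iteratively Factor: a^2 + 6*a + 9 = (a + 3)*(a + 3)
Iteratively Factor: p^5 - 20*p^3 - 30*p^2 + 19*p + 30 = (p + 3)*(p^4 - 3*p^3 - 11*p^2 + 3*p + 10) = (p + 2)*(p + 3)*(p^3 - 5*p^2 - p + 5) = (p - 1)*(p + 2)*(p + 3)*(p^2 - 4*p - 5) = (p - 5)*(p - 1)*(p + 2)*(p + 3)*(p + 1)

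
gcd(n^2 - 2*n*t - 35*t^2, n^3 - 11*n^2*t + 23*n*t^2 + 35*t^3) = -n + 7*t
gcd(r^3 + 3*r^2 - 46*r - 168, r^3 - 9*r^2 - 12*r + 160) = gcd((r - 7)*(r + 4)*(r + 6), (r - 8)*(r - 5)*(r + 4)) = r + 4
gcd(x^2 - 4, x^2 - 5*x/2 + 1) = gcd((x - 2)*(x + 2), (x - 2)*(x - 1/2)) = x - 2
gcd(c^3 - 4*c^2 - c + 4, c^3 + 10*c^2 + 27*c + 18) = c + 1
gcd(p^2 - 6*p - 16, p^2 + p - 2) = p + 2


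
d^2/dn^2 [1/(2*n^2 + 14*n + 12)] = (-n^2 - 7*n + (2*n + 7)^2 - 6)/(n^2 + 7*n + 6)^3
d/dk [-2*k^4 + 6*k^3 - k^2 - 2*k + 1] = -8*k^3 + 18*k^2 - 2*k - 2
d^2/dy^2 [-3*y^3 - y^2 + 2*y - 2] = -18*y - 2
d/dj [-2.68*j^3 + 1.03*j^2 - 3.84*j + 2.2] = -8.04*j^2 + 2.06*j - 3.84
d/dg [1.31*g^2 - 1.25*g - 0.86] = 2.62*g - 1.25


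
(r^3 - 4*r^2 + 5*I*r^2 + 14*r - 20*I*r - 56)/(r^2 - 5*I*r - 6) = (r^2 + r*(-4 + 7*I) - 28*I)/(r - 3*I)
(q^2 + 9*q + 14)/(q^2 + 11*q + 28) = (q + 2)/(q + 4)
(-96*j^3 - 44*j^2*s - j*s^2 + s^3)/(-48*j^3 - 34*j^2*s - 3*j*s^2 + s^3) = (4*j + s)/(2*j + s)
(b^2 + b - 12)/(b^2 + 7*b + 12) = (b - 3)/(b + 3)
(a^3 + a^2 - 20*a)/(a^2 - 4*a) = a + 5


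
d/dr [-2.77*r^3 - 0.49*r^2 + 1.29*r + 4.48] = -8.31*r^2 - 0.98*r + 1.29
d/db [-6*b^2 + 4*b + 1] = 4 - 12*b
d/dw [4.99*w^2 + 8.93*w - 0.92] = 9.98*w + 8.93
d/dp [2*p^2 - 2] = 4*p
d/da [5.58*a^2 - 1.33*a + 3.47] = 11.16*a - 1.33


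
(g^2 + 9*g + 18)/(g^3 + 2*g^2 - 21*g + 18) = (g + 3)/(g^2 - 4*g + 3)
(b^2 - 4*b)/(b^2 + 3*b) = (b - 4)/(b + 3)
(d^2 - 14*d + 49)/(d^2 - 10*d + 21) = (d - 7)/(d - 3)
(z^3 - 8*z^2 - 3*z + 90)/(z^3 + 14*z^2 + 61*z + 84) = (z^2 - 11*z + 30)/(z^2 + 11*z + 28)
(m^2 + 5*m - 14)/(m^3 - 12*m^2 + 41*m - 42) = (m + 7)/(m^2 - 10*m + 21)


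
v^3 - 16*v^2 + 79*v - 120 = (v - 8)*(v - 5)*(v - 3)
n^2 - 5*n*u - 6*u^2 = (n - 6*u)*(n + u)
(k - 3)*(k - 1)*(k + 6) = k^3 + 2*k^2 - 21*k + 18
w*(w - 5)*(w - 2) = w^3 - 7*w^2 + 10*w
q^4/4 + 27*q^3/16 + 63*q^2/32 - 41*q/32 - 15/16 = (q/4 + 1/2)*(q - 3/4)*(q + 1/2)*(q + 5)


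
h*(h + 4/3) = h^2 + 4*h/3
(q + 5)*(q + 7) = q^2 + 12*q + 35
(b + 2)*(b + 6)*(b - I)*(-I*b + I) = -I*b^4 - b^3 - 7*I*b^3 - 7*b^2 - 4*I*b^2 - 4*b + 12*I*b + 12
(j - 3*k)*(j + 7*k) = j^2 + 4*j*k - 21*k^2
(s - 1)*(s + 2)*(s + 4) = s^3 + 5*s^2 + 2*s - 8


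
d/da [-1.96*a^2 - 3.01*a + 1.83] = -3.92*a - 3.01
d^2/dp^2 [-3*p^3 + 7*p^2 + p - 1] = 14 - 18*p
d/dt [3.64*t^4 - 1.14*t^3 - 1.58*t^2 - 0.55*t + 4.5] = 14.56*t^3 - 3.42*t^2 - 3.16*t - 0.55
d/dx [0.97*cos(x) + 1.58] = -0.97*sin(x)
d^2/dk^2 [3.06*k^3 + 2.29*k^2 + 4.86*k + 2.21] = 18.36*k + 4.58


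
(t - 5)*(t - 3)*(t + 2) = t^3 - 6*t^2 - t + 30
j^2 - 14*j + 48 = (j - 8)*(j - 6)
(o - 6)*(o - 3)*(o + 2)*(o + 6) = o^4 - o^3 - 42*o^2 + 36*o + 216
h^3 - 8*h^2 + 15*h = h*(h - 5)*(h - 3)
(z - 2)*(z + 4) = z^2 + 2*z - 8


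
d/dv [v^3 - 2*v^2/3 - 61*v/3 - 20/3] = 3*v^2 - 4*v/3 - 61/3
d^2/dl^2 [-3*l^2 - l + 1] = -6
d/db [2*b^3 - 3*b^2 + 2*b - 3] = 6*b^2 - 6*b + 2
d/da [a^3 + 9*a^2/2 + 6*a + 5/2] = 3*a^2 + 9*a + 6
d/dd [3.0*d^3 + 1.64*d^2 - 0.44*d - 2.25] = 9.0*d^2 + 3.28*d - 0.44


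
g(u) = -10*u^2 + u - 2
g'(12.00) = -239.00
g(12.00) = -1430.00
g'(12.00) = -239.00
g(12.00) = -1430.00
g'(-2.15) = 44.00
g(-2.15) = -50.38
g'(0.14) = -1.80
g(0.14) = -2.06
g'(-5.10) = 103.00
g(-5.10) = -267.20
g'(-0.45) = 10.00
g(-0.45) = -4.48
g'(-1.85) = 38.00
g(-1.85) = -38.08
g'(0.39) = -6.80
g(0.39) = -3.13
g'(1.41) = -27.20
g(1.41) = -20.47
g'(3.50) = -69.00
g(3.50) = -121.00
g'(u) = 1 - 20*u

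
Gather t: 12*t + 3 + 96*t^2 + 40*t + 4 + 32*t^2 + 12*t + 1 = 128*t^2 + 64*t + 8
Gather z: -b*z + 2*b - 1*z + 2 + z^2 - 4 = 2*b + z^2 + z*(-b - 1) - 2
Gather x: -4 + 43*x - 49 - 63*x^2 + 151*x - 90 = -63*x^2 + 194*x - 143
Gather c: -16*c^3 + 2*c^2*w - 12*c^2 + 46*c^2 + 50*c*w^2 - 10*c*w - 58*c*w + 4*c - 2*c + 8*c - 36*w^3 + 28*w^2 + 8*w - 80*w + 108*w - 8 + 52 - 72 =-16*c^3 + c^2*(2*w + 34) + c*(50*w^2 - 68*w + 10) - 36*w^3 + 28*w^2 + 36*w - 28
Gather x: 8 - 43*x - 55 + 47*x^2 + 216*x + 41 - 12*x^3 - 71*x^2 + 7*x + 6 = -12*x^3 - 24*x^2 + 180*x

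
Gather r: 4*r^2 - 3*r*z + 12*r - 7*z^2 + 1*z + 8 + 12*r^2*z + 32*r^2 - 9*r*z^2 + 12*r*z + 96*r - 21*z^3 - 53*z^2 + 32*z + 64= r^2*(12*z + 36) + r*(-9*z^2 + 9*z + 108) - 21*z^3 - 60*z^2 + 33*z + 72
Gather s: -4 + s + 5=s + 1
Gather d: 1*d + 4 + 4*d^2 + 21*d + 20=4*d^2 + 22*d + 24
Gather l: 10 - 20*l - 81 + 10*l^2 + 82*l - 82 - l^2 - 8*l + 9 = 9*l^2 + 54*l - 144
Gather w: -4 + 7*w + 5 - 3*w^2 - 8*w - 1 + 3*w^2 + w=0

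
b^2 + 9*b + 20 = (b + 4)*(b + 5)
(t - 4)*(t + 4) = t^2 - 16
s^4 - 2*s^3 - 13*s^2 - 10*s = s*(s - 5)*(s + 1)*(s + 2)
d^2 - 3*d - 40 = (d - 8)*(d + 5)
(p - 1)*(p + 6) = p^2 + 5*p - 6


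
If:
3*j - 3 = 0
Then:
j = 1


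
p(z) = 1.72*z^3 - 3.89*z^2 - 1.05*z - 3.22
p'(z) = 5.16*z^2 - 7.78*z - 1.05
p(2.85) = 2.01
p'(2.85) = 18.69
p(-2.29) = -41.87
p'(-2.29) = 43.83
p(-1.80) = -23.96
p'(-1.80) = 29.67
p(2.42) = -4.17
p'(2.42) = 10.34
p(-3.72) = -141.69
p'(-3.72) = 99.30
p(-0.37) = -3.45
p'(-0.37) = 2.54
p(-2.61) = -57.56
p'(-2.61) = 54.41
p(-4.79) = -276.47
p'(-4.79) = 154.61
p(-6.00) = -508.48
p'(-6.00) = 231.39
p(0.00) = -3.22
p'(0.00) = -1.05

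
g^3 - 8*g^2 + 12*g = g*(g - 6)*(g - 2)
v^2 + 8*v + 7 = (v + 1)*(v + 7)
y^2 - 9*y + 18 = (y - 6)*(y - 3)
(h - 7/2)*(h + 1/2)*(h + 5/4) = h^3 - 7*h^2/4 - 11*h/2 - 35/16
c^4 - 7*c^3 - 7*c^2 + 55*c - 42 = (c - 7)*(c - 2)*(c - 1)*(c + 3)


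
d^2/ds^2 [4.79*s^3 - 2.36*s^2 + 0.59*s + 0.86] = 28.74*s - 4.72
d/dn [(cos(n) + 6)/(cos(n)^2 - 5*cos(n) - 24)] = (cos(n)^2 + 12*cos(n) - 6)*sin(n)/(sin(n)^2 + 5*cos(n) + 23)^2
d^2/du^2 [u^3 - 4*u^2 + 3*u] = 6*u - 8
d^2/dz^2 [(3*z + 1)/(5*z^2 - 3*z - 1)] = 2*((4 - 45*z)*(-5*z^2 + 3*z + 1) - (3*z + 1)*(10*z - 3)^2)/(-5*z^2 + 3*z + 1)^3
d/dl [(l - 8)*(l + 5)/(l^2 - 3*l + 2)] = 42*(2*l - 3)/(l^4 - 6*l^3 + 13*l^2 - 12*l + 4)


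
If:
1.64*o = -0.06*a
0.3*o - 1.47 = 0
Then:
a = -133.93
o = 4.90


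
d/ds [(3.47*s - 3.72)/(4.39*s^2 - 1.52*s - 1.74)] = (-15.2333*s^2 + 32.6616*s - 11.6922)/(19.2721*s^4 - 13.3456*s^3 - 12.9668*s^2 + 5.2896*s + 3.0276)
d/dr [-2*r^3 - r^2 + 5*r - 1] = -6*r^2 - 2*r + 5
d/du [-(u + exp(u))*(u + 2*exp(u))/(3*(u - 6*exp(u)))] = (-9*u^2*exp(u) - u^2 - 4*u*exp(2*u) + 12*u*exp(u) + 12*exp(3*u) + 20*exp(2*u))/(3*(u^2 - 12*u*exp(u) + 36*exp(2*u)))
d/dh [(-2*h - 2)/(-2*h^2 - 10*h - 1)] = 2*(2*h^2 + 10*h - 2*(h + 1)*(2*h + 5) + 1)/(2*h^2 + 10*h + 1)^2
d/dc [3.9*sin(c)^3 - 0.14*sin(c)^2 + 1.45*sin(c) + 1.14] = (11.7*sin(c)^2 - 0.28*sin(c) + 1.45)*cos(c)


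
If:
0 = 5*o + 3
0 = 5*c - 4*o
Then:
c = -12/25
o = -3/5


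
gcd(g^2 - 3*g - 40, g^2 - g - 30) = g + 5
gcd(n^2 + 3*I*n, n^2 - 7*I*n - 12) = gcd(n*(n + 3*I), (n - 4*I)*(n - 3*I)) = 1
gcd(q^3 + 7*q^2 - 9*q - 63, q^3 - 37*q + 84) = q^2 + 4*q - 21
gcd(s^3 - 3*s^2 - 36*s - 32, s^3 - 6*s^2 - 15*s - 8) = s^2 - 7*s - 8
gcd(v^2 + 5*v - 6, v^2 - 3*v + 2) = v - 1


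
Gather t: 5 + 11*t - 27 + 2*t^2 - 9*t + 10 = 2*t^2 + 2*t - 12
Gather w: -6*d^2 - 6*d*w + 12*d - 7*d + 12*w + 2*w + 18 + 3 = -6*d^2 + 5*d + w*(14 - 6*d) + 21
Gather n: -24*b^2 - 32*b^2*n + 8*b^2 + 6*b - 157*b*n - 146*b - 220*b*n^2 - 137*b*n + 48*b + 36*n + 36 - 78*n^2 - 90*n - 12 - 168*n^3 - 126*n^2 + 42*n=-16*b^2 - 92*b - 168*n^3 + n^2*(-220*b - 204) + n*(-32*b^2 - 294*b - 12) + 24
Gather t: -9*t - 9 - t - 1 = -10*t - 10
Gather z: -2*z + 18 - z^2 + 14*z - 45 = -z^2 + 12*z - 27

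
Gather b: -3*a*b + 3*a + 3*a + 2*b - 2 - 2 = 6*a + b*(2 - 3*a) - 4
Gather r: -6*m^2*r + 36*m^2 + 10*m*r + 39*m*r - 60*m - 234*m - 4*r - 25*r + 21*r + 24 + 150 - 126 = 36*m^2 - 294*m + r*(-6*m^2 + 49*m - 8) + 48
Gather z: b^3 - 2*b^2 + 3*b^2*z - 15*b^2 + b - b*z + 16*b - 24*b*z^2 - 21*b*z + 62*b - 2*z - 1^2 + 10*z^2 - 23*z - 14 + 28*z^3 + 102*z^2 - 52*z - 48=b^3 - 17*b^2 + 79*b + 28*z^3 + z^2*(112 - 24*b) + z*(3*b^2 - 22*b - 77) - 63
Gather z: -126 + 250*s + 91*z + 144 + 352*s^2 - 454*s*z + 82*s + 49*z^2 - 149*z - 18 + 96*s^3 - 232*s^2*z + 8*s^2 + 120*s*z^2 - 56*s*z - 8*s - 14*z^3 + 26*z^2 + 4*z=96*s^3 + 360*s^2 + 324*s - 14*z^3 + z^2*(120*s + 75) + z*(-232*s^2 - 510*s - 54)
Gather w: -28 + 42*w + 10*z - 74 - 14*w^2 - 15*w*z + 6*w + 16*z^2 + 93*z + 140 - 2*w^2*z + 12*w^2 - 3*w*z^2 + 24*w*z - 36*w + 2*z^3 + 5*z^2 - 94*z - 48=w^2*(-2*z - 2) + w*(-3*z^2 + 9*z + 12) + 2*z^3 + 21*z^2 + 9*z - 10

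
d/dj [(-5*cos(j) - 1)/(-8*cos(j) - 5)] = -17*sin(j)/(8*cos(j) + 5)^2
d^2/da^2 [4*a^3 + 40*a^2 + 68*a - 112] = 24*a + 80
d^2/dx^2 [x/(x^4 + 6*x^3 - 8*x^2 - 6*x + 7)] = 12*(x^5 + 10*x^4 + 33*x^3 + 35*x^2 + 42*x + 7)/(x^10 + 20*x^9 + 123*x^8 + 136*x^7 - 718*x^6 - 528*x^5 + 1406*x^4 + 568*x^3 - 1155*x^2 - 196*x + 343)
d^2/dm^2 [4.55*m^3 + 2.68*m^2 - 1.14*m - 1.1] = 27.3*m + 5.36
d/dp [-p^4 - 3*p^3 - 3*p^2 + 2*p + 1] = -4*p^3 - 9*p^2 - 6*p + 2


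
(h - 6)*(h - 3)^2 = h^3 - 12*h^2 + 45*h - 54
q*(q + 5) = q^2 + 5*q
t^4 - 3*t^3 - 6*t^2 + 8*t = t*(t - 4)*(t - 1)*(t + 2)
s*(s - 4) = s^2 - 4*s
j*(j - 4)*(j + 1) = j^3 - 3*j^2 - 4*j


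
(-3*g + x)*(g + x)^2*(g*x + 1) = -3*g^4*x - 5*g^3*x^2 - 3*g^3 - g^2*x^3 - 5*g^2*x + g*x^4 - g*x^2 + x^3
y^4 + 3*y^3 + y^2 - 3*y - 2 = (y - 1)*(y + 1)^2*(y + 2)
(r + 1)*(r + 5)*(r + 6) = r^3 + 12*r^2 + 41*r + 30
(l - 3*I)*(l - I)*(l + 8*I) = l^3 + 4*I*l^2 + 29*l - 24*I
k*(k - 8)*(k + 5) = k^3 - 3*k^2 - 40*k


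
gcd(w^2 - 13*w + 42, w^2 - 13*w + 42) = w^2 - 13*w + 42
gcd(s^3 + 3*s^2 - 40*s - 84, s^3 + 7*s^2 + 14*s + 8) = s + 2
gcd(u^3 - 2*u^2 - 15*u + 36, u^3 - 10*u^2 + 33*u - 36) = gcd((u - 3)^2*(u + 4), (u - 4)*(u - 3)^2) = u^2 - 6*u + 9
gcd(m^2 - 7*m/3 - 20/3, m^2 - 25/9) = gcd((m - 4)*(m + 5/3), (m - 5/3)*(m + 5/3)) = m + 5/3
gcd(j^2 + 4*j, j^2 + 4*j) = j^2 + 4*j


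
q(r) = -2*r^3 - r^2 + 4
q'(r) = -6*r^2 - 2*r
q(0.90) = 1.73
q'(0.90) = -6.66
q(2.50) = -33.50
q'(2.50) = -42.50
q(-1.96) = 15.22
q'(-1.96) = -19.13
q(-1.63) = 10.00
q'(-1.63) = -12.68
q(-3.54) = 80.19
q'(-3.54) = -68.11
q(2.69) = -42.17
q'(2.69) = -48.80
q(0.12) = 3.98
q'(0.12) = -0.33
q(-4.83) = 206.03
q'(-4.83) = -130.31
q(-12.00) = 3316.00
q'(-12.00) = -840.00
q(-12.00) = 3316.00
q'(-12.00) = -840.00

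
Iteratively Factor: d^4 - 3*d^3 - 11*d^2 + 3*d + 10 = (d - 5)*(d^3 + 2*d^2 - d - 2) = (d - 5)*(d - 1)*(d^2 + 3*d + 2) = (d - 5)*(d - 1)*(d + 1)*(d + 2)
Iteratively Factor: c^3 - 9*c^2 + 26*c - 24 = (c - 2)*(c^2 - 7*c + 12) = (c - 3)*(c - 2)*(c - 4)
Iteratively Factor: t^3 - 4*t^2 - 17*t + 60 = (t - 5)*(t^2 + t - 12) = (t - 5)*(t - 3)*(t + 4)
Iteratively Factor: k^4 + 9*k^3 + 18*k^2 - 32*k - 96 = (k + 3)*(k^3 + 6*k^2 - 32) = (k + 3)*(k + 4)*(k^2 + 2*k - 8) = (k + 3)*(k + 4)^2*(k - 2)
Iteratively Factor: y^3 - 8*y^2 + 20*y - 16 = (y - 4)*(y^2 - 4*y + 4) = (y - 4)*(y - 2)*(y - 2)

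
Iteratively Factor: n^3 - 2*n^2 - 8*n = (n - 4)*(n^2 + 2*n) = n*(n - 4)*(n + 2)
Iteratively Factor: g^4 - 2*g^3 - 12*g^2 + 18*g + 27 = (g + 3)*(g^3 - 5*g^2 + 3*g + 9) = (g + 1)*(g + 3)*(g^2 - 6*g + 9) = (g - 3)*(g + 1)*(g + 3)*(g - 3)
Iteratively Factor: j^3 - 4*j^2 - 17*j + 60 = (j - 3)*(j^2 - j - 20) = (j - 5)*(j - 3)*(j + 4)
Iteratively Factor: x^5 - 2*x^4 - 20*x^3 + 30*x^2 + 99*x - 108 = (x - 3)*(x^4 + x^3 - 17*x^2 - 21*x + 36) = (x - 3)*(x - 1)*(x^3 + 2*x^2 - 15*x - 36) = (x - 4)*(x - 3)*(x - 1)*(x^2 + 6*x + 9) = (x - 4)*(x - 3)*(x - 1)*(x + 3)*(x + 3)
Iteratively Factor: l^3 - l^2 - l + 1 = (l + 1)*(l^2 - 2*l + 1) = (l - 1)*(l + 1)*(l - 1)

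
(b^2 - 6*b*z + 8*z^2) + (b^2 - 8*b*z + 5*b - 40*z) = 2*b^2 - 14*b*z + 5*b + 8*z^2 - 40*z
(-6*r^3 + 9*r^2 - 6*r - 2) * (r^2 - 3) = -6*r^5 + 9*r^4 + 12*r^3 - 29*r^2 + 18*r + 6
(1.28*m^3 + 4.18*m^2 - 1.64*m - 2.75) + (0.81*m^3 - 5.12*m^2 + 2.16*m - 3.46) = 2.09*m^3 - 0.94*m^2 + 0.52*m - 6.21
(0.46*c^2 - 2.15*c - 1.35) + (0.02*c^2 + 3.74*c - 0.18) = 0.48*c^2 + 1.59*c - 1.53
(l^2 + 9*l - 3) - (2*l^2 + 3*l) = -l^2 + 6*l - 3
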